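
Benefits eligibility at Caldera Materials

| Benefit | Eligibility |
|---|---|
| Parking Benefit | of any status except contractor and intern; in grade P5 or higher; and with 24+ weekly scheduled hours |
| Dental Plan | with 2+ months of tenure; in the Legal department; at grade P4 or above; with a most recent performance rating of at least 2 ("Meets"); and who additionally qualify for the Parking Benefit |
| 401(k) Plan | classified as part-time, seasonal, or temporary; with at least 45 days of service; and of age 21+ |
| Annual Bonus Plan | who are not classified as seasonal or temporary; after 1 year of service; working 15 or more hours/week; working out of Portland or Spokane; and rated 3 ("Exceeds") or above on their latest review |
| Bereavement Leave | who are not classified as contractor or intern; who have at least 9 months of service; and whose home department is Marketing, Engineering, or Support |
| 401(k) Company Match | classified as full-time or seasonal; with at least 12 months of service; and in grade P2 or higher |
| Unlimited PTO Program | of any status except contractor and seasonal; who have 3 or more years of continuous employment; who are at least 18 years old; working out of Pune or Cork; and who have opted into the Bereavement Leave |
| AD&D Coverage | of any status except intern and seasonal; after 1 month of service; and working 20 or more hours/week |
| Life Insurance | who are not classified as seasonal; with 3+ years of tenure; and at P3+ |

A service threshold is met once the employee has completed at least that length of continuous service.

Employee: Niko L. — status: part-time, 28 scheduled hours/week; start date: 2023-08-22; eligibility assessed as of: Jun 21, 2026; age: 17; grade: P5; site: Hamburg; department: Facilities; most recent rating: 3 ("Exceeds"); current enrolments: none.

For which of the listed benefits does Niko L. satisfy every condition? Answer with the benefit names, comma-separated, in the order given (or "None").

Service from 2023-08-22 to Jun 21, 2026: 1034 days.
Parking Benefit — status part-time ✓ (not excluded); grade P5 ≥ P5 ✓; 28 hrs/wk ≥ 24 ✓ → eligible.
Dental Plan — service 1034 days ≥ 2 months (≈60 days) ✓; dept Facilities ✗ → not eligible.
401(k) Plan — status part-time ✓; service 1034 days ≥ 45 days ✓; age 17 < 21 ✗ → not eligible.
Annual Bonus Plan — status part-time ✓ (not excluded); service 1034 days ≥ 1 year (≈365 days) ✓; 28 hrs/wk ≥ 15 ✓; site Hamburg ✗ (not Portland or Spokane) → not eligible.
Bereavement Leave — status part-time ✓ (not excluded); service 1034 days ≥ 9 months (≈270 days) ✓; dept Facilities ✗ → not eligible.
401(k) Company Match — status part-time ✗ (requires full-time or seasonal) → not eligible.
Unlimited PTO Program — status part-time ✓ (not excluded); service 1034 days < 3 years (≈1095 days) ✗ → not eligible.
AD&D Coverage — status part-time ✓ (not excluded); service 1034 days ≥ 1 month (≈30 days) ✓; 28 hrs/wk ≥ 20 ✓ → eligible.
Life Insurance — status part-time ✓ (not excluded); service 1034 days < 3 years (≈1095 days) ✗ → not eligible.

Parking Benefit, AD&D Coverage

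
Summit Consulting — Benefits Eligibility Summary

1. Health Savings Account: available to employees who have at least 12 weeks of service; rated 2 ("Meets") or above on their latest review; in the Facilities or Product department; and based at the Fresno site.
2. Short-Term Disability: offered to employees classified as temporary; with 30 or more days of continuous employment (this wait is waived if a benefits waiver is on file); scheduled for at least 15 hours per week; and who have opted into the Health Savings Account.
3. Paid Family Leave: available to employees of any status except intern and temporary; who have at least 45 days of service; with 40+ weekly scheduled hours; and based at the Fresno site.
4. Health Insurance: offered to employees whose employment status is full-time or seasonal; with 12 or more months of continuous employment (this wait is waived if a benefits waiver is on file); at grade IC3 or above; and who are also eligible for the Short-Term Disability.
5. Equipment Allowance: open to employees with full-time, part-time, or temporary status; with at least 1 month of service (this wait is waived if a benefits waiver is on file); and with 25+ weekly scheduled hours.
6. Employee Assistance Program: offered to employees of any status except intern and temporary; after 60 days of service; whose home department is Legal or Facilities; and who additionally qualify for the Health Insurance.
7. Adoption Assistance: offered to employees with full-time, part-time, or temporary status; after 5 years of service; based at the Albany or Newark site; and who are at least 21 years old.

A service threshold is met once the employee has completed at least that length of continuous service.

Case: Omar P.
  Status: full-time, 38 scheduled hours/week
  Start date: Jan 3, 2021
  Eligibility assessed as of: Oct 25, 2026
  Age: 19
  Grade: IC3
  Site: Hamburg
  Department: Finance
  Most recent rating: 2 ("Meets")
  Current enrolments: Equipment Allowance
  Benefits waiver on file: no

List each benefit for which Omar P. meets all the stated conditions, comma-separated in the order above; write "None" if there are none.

Equipment Allowance

Service from Jan 3, 2021 to Oct 25, 2026: 2121 days.
Health Savings Account — service 2121 days ≥ 12 weeks (≈84 days) ✓; rating 2 ≥ 2 ✓; dept Finance ✗ → not eligible.
Short-Term Disability — status full-time ✗ (requires temporary) → not eligible.
Paid Family Leave — status full-time ✓ (not excluded); service 2121 days ≥ 45 days ✓; 38 hrs/wk < 40 ✗ → not eligible.
Health Insurance — status full-time ✓; no waiver, service 2121 days ≥ 12 months (≈360 days) ✓; grade IC3 ≥ IC3 ✓; not eligible for Short-Term Disability ✗ → not eligible.
Equipment Allowance — status full-time ✓; no waiver, service 2121 days ≥ 1 month (≈30 days) ✓; 38 hrs/wk ≥ 25 ✓ → eligible.
Employee Assistance Program — status full-time ✓ (not excluded); service 2121 days ≥ 60 days ✓; dept Finance ✗ → not eligible.
Adoption Assistance — status full-time ✓; service 2121 days ≥ 5 years (≈1825 days) ✓; site Hamburg ✗ (not Albany or Newark) → not eligible.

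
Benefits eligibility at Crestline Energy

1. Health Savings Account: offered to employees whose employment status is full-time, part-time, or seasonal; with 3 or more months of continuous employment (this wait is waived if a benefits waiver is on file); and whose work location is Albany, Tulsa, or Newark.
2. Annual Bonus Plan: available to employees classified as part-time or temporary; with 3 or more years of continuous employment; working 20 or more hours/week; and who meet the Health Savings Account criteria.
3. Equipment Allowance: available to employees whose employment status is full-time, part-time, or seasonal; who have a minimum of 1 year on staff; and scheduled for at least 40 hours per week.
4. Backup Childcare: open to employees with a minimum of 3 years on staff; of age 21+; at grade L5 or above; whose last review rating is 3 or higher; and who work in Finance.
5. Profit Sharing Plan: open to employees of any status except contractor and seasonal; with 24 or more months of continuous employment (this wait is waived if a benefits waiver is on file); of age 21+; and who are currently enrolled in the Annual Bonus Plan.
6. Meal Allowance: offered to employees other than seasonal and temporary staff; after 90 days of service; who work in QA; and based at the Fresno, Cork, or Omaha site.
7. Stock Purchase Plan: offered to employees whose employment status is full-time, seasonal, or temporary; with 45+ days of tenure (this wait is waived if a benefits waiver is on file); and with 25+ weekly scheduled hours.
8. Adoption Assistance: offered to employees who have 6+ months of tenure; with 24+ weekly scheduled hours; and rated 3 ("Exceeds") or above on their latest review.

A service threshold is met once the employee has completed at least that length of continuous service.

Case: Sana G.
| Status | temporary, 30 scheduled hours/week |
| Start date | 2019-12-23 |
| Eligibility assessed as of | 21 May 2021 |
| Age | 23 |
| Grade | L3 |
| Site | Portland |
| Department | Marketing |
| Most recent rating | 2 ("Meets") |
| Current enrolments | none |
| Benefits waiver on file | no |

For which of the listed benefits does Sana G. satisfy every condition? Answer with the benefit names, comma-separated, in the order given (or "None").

Stock Purchase Plan

Service from 2019-12-23 to 21 May 2021: 515 days.
Health Savings Account — status temporary ✗ (requires full-time, part-time, or seasonal) → not eligible.
Annual Bonus Plan — status temporary ✓; service 515 days < 3 years (≈1095 days) ✗ → not eligible.
Equipment Allowance — status temporary ✗ (requires full-time, part-time, or seasonal) → not eligible.
Backup Childcare — service 515 days < 3 years (≈1095 days) ✗ → not eligible.
Profit Sharing Plan — status temporary ✓ (not excluded); no waiver, service 515 days < 24 months (≈720 days) ✗ → not eligible.
Meal Allowance — status temporary ✗ (excluded) → not eligible.
Stock Purchase Plan — status temporary ✓; no waiver, service 515 days ≥ 45 days ✓; 30 hrs/wk ≥ 25 ✓ → eligible.
Adoption Assistance — service 515 days ≥ 6 months (≈180 days) ✓; 30 hrs/wk ≥ 24 ✓; rating 2 < 3 ✗ → not eligible.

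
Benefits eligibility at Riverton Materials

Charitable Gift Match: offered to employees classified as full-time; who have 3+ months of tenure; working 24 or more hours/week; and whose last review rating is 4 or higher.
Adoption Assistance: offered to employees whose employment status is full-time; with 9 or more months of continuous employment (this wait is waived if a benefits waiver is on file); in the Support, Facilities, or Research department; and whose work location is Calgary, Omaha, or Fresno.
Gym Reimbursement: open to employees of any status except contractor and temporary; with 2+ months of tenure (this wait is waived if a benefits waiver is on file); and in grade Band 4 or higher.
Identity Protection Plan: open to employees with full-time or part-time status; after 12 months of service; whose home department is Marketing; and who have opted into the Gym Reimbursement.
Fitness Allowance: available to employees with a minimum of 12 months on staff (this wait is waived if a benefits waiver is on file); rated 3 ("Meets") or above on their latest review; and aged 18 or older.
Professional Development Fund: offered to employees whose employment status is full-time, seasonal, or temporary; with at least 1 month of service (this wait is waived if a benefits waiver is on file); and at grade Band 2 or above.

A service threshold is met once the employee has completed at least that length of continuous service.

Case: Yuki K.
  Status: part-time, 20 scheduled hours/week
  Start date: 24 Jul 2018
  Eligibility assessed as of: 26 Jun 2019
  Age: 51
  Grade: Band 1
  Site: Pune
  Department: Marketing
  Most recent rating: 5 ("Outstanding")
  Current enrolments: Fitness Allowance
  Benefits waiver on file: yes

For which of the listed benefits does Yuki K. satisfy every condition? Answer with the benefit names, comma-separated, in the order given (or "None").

Fitness Allowance

Service from 24 Jul 2018 to 26 Jun 2019: 337 days.
Charitable Gift Match — status part-time ✗ (requires full-time) → not eligible.
Adoption Assistance — status part-time ✗ (requires full-time) → not eligible.
Gym Reimbursement — status part-time ✓ (not excluded); benefits waiver on file ✓; grade Band 1 < Band 4 ✗ → not eligible.
Identity Protection Plan — status part-time ✓; service 337 days < 12 months (≈360 days) ✗ → not eligible.
Fitness Allowance — benefits waiver on file ✓; rating 5 ≥ 3 ✓; age 51 ≥ 18 ✓ → eligible.
Professional Development Fund — status part-time ✗ (requires full-time, seasonal, or temporary) → not eligible.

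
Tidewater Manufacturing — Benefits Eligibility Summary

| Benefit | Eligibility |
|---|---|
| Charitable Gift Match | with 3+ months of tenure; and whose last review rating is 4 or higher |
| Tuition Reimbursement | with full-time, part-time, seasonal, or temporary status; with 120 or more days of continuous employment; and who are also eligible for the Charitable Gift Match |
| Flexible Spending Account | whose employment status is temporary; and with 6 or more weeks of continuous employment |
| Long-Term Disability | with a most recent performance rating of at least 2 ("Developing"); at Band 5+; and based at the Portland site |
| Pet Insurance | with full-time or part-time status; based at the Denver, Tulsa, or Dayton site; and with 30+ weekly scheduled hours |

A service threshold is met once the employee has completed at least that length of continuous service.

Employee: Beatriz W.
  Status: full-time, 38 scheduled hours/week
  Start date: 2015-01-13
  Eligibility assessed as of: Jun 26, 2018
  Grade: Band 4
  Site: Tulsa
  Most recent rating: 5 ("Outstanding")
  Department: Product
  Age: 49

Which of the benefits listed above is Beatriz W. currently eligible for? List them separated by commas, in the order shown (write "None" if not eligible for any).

Service from 2015-01-13 to Jun 26, 2018: 1260 days.
Charitable Gift Match — service 1260 days ≥ 3 months (≈90 days) ✓; rating 5 ≥ 4 ✓ → eligible.
Tuition Reimbursement — status full-time ✓; service 1260 days ≥ 120 days ✓; eligible for Charitable Gift Match ✓ → eligible.
Flexible Spending Account — status full-time ✗ (requires temporary) → not eligible.
Long-Term Disability — rating 5 ≥ 2 ✓; grade Band 4 < Band 5 ✗ → not eligible.
Pet Insurance — status full-time ✓; site Tulsa ✓; 38 hrs/wk ≥ 30 ✓ → eligible.

Charitable Gift Match, Tuition Reimbursement, Pet Insurance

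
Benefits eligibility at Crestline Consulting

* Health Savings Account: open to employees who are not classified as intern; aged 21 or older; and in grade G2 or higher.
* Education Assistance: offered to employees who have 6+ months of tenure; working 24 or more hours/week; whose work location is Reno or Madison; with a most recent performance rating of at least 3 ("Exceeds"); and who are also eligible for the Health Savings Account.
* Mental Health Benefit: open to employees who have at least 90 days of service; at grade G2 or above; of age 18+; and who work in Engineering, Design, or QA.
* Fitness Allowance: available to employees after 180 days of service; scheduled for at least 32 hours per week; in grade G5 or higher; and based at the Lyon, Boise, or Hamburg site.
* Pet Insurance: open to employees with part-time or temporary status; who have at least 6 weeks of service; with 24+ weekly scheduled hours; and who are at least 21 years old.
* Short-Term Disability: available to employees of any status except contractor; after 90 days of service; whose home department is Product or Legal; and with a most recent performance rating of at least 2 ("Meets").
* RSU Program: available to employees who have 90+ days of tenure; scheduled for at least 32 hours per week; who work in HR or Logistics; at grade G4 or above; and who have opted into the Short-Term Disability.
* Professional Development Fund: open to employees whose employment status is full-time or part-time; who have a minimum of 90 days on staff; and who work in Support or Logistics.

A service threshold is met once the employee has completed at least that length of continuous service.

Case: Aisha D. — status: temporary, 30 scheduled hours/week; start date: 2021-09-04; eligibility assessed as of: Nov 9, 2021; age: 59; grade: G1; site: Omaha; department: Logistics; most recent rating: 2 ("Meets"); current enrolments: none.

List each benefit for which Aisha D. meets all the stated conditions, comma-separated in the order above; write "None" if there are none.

Service from 2021-09-04 to Nov 9, 2021: 66 days.
Health Savings Account — status temporary ✓ (not excluded); age 59 ≥ 21 ✓; grade G1 < G2 ✗ → not eligible.
Education Assistance — service 66 days < 6 months (≈180 days) ✗ → not eligible.
Mental Health Benefit — service 66 days < 90 days ✗ → not eligible.
Fitness Allowance — service 66 days < 180 days ✗ → not eligible.
Pet Insurance — status temporary ✓; service 66 days ≥ 6 weeks (≈42 days) ✓; 30 hrs/wk ≥ 24 ✓; age 59 ≥ 21 ✓ → eligible.
Short-Term Disability — status temporary ✓ (not excluded); service 66 days < 90 days ✗ → not eligible.
RSU Program — service 66 days < 90 days ✗ → not eligible.
Professional Development Fund — status temporary ✗ (requires full-time or part-time) → not eligible.

Pet Insurance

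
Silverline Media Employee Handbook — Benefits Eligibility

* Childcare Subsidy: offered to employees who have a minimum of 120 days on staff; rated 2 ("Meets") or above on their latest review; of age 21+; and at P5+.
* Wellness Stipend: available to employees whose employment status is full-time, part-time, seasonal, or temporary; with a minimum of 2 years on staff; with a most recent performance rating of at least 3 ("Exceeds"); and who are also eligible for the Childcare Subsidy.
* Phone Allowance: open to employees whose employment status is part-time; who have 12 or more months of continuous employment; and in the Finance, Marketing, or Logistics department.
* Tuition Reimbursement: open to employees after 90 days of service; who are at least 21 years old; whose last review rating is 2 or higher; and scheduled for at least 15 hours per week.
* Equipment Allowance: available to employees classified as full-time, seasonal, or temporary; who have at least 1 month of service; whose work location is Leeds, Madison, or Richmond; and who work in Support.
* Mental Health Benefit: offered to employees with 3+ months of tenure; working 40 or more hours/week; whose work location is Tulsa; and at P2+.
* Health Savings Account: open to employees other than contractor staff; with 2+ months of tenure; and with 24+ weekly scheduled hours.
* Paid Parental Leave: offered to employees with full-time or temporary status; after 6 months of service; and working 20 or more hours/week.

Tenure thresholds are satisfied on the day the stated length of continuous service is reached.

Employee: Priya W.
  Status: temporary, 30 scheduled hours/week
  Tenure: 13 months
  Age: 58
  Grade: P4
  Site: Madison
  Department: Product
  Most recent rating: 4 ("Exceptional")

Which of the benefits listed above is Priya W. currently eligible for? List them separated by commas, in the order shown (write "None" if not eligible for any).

Tuition Reimbursement, Health Savings Account, Paid Parental Leave

Childcare Subsidy — service 13 months ≥ 120 days ✓; rating 4 ≥ 2 ✓; age 58 ≥ 21 ✓; grade P4 < P5 ✗ → not eligible.
Wellness Stipend — status temporary ✓; service 13 months < 2 years (≈730 days) ✗ → not eligible.
Phone Allowance — status temporary ✗ (requires part-time) → not eligible.
Tuition Reimbursement — service 13 months ≥ 90 days ✓; age 58 ≥ 21 ✓; rating 4 ≥ 2 ✓; 30 hrs/wk ≥ 15 ✓ → eligible.
Equipment Allowance — status temporary ✓; service 13 months ≥ 1 month ✓; site Madison ✓; dept Product ✗ → not eligible.
Mental Health Benefit — service 13 months ≥ 3 months ✓; 30 hrs/wk < 40 ✗ → not eligible.
Health Savings Account — status temporary ✓ (not excluded); service 13 months ≥ 2 months ✓; 30 hrs/wk ≥ 24 ✓ → eligible.
Paid Parental Leave — status temporary ✓; service 13 months ≥ 6 months ✓; 30 hrs/wk ≥ 20 ✓ → eligible.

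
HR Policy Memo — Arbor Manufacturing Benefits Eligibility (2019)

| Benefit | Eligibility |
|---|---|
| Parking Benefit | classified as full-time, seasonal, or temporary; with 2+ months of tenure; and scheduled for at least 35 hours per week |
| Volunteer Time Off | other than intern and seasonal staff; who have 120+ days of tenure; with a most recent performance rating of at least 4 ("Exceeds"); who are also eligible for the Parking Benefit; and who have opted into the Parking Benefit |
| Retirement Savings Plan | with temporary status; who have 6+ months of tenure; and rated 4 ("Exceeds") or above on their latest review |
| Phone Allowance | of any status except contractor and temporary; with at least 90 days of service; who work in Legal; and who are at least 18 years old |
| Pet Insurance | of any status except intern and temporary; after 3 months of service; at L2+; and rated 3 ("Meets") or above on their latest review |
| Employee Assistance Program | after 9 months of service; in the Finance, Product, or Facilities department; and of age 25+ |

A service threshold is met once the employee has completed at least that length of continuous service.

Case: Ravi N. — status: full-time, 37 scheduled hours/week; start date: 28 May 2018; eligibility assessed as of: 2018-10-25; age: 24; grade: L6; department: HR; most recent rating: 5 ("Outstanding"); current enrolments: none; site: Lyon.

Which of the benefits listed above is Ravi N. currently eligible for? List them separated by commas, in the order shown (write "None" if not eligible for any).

Parking Benefit, Pet Insurance

Service from 28 May 2018 to 2018-10-25: 150 days.
Parking Benefit — status full-time ✓; service 150 days ≥ 2 months (≈60 days) ✓; 37 hrs/wk ≥ 35 ✓ → eligible.
Volunteer Time Off — status full-time ✓ (not excluded); service 150 days ≥ 120 days ✓; rating 5 ≥ 4 ✓; eligible for Parking Benefit ✓; not enrolled in Parking Benefit ✗ → not eligible.
Retirement Savings Plan — status full-time ✗ (requires temporary) → not eligible.
Phone Allowance — status full-time ✓ (not excluded); service 150 days ≥ 90 days ✓; dept HR ✗ → not eligible.
Pet Insurance — status full-time ✓ (not excluded); service 150 days ≥ 3 months (≈90 days) ✓; grade L6 ≥ L2 ✓; rating 5 ≥ 3 ✓ → eligible.
Employee Assistance Program — service 150 days < 9 months (≈270 days) ✗ → not eligible.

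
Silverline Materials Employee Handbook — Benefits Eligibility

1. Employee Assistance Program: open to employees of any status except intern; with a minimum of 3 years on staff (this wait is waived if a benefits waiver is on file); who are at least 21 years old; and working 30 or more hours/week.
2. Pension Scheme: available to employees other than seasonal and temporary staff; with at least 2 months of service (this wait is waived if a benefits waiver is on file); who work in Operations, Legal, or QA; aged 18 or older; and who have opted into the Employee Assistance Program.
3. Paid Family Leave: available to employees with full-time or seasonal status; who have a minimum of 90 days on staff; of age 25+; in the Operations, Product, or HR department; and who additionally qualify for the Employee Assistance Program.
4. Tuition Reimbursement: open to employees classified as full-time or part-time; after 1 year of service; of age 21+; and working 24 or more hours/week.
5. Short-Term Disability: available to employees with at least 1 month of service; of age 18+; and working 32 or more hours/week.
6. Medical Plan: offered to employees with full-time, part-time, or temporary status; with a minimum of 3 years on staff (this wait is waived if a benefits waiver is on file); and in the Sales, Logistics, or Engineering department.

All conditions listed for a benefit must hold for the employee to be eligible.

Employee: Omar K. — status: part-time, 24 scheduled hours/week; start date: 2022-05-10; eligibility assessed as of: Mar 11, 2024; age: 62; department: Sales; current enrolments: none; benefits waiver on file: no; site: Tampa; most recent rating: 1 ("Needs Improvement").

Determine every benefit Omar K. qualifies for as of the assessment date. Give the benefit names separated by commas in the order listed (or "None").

Service from 2022-05-10 to Mar 11, 2024: 671 days.
Employee Assistance Program — status part-time ✓ (not excluded); no waiver, service 671 days < 3 years (≈1095 days) ✗ → not eligible.
Pension Scheme — status part-time ✓ (not excluded); no waiver, service 671 days ≥ 2 months (≈60 days) ✓; dept Sales ✗ → not eligible.
Paid Family Leave — status part-time ✗ (requires full-time or seasonal) → not eligible.
Tuition Reimbursement — status part-time ✓; service 671 days ≥ 1 year (≈365 days) ✓; age 62 ≥ 21 ✓; 24 hrs/wk ≥ 24 ✓ → eligible.
Short-Term Disability — service 671 days ≥ 1 month (≈30 days) ✓; age 62 ≥ 18 ✓; 24 hrs/wk < 32 ✗ → not eligible.
Medical Plan — status part-time ✓; no waiver, service 671 days < 3 years (≈1095 days) ✗ → not eligible.

Tuition Reimbursement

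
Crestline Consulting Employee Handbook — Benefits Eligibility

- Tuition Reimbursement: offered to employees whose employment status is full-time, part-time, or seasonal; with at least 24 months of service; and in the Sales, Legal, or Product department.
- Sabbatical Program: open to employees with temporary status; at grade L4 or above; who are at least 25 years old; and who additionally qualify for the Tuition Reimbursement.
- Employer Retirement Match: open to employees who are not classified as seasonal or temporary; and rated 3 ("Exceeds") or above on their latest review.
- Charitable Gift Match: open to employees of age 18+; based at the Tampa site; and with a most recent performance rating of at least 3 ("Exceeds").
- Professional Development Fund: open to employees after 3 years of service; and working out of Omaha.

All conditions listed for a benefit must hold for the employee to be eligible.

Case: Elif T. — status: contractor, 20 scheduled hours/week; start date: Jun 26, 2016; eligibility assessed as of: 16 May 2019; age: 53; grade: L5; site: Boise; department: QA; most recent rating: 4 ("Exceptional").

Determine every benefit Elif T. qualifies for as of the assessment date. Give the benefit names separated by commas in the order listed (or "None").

Employer Retirement Match

Service from Jun 26, 2016 to 16 May 2019: 1054 days.
Tuition Reimbursement — status contractor ✗ (requires full-time, part-time, or seasonal) → not eligible.
Sabbatical Program — status contractor ✗ (requires temporary) → not eligible.
Employer Retirement Match — status contractor ✓ (not excluded); rating 4 ≥ 3 ✓ → eligible.
Charitable Gift Match — age 53 ≥ 18 ✓; site Boise ✗ (not Tampa) → not eligible.
Professional Development Fund — service 1054 days < 3 years (≈1095 days) ✗ → not eligible.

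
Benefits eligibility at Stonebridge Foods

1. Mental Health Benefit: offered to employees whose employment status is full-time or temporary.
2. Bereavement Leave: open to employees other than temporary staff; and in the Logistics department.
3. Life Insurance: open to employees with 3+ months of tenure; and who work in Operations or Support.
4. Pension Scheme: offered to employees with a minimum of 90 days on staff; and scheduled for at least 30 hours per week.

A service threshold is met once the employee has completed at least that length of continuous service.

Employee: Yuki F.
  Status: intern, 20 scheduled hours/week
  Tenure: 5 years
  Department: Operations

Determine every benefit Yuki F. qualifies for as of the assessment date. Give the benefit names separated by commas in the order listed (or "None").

Life Insurance

Mental Health Benefit — status intern ✗ (requires full-time or temporary) → not eligible.
Bereavement Leave — status intern ✓ (not excluded); dept Operations ✗ → not eligible.
Life Insurance — service 5 years ≥ 3 months (≈90 days) ✓; dept Operations ✓ → eligible.
Pension Scheme — service 5 years ≥ 90 days ✓; 20 hrs/wk < 30 ✗ → not eligible.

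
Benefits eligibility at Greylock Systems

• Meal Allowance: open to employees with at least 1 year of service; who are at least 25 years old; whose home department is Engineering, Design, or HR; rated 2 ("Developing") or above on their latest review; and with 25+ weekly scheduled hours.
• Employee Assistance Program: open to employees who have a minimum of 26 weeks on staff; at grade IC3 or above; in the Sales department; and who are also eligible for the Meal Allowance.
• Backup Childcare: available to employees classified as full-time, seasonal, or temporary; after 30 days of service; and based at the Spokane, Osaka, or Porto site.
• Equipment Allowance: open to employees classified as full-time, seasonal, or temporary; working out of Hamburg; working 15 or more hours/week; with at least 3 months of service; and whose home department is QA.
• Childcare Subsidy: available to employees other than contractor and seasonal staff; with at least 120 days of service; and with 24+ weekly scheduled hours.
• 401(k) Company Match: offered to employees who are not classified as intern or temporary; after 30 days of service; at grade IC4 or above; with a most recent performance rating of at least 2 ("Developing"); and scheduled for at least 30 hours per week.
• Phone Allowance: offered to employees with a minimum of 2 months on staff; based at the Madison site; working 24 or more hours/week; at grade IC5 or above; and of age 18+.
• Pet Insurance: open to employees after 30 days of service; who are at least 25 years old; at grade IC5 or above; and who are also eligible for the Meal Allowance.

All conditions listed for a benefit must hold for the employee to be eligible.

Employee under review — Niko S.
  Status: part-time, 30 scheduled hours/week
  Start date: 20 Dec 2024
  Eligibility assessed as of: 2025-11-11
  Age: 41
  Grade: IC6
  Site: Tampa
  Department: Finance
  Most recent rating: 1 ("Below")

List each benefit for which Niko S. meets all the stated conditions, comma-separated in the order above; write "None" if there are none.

Childcare Subsidy

Service from 20 Dec 2024 to 2025-11-11: 326 days.
Meal Allowance — service 326 days < 1 year (≈365 days) ✗ → not eligible.
Employee Assistance Program — service 326 days ≥ 26 weeks (≈182 days) ✓; grade IC6 ≥ IC3 ✓; dept Finance ✗ → not eligible.
Backup Childcare — status part-time ✗ (requires full-time, seasonal, or temporary) → not eligible.
Equipment Allowance — status part-time ✗ (requires full-time, seasonal, or temporary) → not eligible.
Childcare Subsidy — status part-time ✓ (not excluded); service 326 days ≥ 120 days ✓; 30 hrs/wk ≥ 24 ✓ → eligible.
401(k) Company Match — status part-time ✓ (not excluded); service 326 days ≥ 30 days ✓; grade IC6 ≥ IC4 ✓; rating 1 < 2 ✗ → not eligible.
Phone Allowance — service 326 days ≥ 2 months (≈60 days) ✓; site Tampa ✗ (not Madison) → not eligible.
Pet Insurance — service 326 days ≥ 30 days ✓; age 41 ≥ 25 ✓; grade IC6 ≥ IC5 ✓; not eligible for Meal Allowance ✗ → not eligible.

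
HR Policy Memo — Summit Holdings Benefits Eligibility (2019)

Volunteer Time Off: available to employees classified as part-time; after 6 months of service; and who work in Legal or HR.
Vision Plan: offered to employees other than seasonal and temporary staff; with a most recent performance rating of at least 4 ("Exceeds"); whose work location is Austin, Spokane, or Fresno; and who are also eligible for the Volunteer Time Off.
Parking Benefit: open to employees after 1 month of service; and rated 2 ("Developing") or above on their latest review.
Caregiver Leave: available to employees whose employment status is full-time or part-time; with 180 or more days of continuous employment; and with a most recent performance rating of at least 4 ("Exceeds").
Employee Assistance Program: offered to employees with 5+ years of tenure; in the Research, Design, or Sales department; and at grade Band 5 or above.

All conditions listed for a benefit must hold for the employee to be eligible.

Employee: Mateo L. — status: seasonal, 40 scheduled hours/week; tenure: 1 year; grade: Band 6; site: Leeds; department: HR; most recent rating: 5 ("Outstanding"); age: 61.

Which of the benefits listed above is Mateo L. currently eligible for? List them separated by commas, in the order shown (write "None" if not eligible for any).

Volunteer Time Off — status seasonal ✗ (requires part-time) → not eligible.
Vision Plan — status seasonal ✗ (excluded) → not eligible.
Parking Benefit — service 1 year ≥ 1 month (≈30 days) ✓; rating 5 ≥ 2 ✓ → eligible.
Caregiver Leave — status seasonal ✗ (requires full-time or part-time) → not eligible.
Employee Assistance Program — service 1 year < 5 years ✗ → not eligible.

Parking Benefit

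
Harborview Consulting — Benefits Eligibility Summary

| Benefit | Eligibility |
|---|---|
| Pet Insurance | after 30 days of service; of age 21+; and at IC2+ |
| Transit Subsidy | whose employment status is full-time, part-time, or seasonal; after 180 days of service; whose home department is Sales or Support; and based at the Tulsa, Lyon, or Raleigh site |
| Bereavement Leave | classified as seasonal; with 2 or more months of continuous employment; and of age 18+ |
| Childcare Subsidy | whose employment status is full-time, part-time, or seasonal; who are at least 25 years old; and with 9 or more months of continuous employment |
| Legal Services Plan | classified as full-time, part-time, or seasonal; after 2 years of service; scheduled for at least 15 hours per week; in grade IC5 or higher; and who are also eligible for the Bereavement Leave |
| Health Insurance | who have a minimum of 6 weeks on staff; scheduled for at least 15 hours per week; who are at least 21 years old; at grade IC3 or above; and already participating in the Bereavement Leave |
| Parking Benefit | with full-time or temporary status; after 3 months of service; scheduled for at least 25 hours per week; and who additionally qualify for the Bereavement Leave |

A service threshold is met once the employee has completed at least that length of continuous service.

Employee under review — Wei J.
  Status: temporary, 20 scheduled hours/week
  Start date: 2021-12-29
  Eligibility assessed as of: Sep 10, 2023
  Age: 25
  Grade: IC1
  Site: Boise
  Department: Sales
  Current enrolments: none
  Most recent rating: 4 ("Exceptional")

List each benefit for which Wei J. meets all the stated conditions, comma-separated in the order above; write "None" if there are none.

Service from 2021-12-29 to Sep 10, 2023: 620 days.
Pet Insurance — service 620 days ≥ 30 days ✓; age 25 ≥ 21 ✓; grade IC1 < IC2 ✗ → not eligible.
Transit Subsidy — status temporary ✗ (requires full-time, part-time, or seasonal) → not eligible.
Bereavement Leave — status temporary ✗ (requires seasonal) → not eligible.
Childcare Subsidy — status temporary ✗ (requires full-time, part-time, or seasonal) → not eligible.
Legal Services Plan — status temporary ✗ (requires full-time, part-time, or seasonal) → not eligible.
Health Insurance — service 620 days ≥ 6 weeks (≈42 days) ✓; 20 hrs/wk ≥ 15 ✓; age 25 ≥ 21 ✓; grade IC1 < IC3 ✗ → not eligible.
Parking Benefit — status temporary ✓; service 620 days ≥ 3 months (≈90 days) ✓; 20 hrs/wk < 25 ✗ → not eligible.

None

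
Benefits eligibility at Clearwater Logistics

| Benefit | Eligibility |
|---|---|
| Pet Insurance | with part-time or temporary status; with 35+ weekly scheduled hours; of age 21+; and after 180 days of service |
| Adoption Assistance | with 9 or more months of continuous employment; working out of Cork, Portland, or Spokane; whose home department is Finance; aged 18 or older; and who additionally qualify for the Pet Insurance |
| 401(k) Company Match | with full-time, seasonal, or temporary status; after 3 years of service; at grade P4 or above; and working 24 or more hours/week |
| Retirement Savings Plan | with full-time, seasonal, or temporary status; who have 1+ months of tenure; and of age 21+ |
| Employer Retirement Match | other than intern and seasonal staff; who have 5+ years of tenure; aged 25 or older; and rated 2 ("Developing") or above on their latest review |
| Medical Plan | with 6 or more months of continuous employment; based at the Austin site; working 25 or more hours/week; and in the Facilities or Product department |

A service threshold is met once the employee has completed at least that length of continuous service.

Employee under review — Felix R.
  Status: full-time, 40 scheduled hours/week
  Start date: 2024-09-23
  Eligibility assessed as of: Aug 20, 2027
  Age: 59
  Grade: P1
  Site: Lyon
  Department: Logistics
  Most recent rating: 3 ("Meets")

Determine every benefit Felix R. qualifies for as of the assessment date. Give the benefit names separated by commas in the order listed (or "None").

Retirement Savings Plan

Service from 2024-09-23 to Aug 20, 2027: 1061 days.
Pet Insurance — status full-time ✗ (requires part-time or temporary) → not eligible.
Adoption Assistance — service 1061 days ≥ 9 months (≈270 days) ✓; site Lyon ✗ (not Cork, Portland, or Spokane) → not eligible.
401(k) Company Match — status full-time ✓; service 1061 days < 3 years (≈1095 days) ✗ → not eligible.
Retirement Savings Plan — status full-time ✓; service 1061 days ≥ 1 month (≈30 days) ✓; age 59 ≥ 21 ✓ → eligible.
Employer Retirement Match — status full-time ✓ (not excluded); service 1061 days < 5 years (≈1825 days) ✗ → not eligible.
Medical Plan — service 1061 days ≥ 6 months (≈180 days) ✓; site Lyon ✗ (not Austin) → not eligible.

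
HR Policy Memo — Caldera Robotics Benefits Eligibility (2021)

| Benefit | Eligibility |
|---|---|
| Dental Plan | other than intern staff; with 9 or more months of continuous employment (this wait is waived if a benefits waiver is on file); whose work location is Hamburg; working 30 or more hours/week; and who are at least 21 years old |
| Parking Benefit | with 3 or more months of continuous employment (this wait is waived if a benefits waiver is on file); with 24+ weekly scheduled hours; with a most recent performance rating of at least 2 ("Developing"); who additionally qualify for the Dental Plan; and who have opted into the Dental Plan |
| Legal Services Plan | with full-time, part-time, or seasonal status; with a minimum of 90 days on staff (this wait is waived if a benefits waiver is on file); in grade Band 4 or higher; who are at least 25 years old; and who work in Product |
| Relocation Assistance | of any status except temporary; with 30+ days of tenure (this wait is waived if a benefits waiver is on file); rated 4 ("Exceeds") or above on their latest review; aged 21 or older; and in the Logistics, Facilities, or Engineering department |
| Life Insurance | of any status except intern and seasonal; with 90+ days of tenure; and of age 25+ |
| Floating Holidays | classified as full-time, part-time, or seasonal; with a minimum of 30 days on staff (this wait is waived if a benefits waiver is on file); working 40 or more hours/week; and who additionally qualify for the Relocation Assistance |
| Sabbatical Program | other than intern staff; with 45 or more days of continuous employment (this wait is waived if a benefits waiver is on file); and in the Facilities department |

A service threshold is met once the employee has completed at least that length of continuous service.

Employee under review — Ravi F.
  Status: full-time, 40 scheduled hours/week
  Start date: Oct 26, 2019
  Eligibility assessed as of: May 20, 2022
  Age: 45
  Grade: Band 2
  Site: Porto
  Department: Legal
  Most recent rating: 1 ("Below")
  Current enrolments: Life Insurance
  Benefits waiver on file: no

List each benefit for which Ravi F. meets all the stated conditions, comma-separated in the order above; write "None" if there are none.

Life Insurance

Service from Oct 26, 2019 to May 20, 2022: 937 days.
Dental Plan — status full-time ✓ (not excluded); no waiver, service 937 days ≥ 9 months (≈270 days) ✓; site Porto ✗ (not Hamburg) → not eligible.
Parking Benefit — no waiver, service 937 days ≥ 3 months (≈90 days) ✓; 40 hrs/wk ≥ 24 ✓; rating 1 < 2 ✗ → not eligible.
Legal Services Plan — status full-time ✓; no waiver, service 937 days ≥ 90 days ✓; grade Band 2 < Band 4 ✗ → not eligible.
Relocation Assistance — status full-time ✓ (not excluded); no waiver, service 937 days ≥ 30 days ✓; rating 1 < 4 ✗ → not eligible.
Life Insurance — status full-time ✓ (not excluded); service 937 days ≥ 90 days ✓; age 45 ≥ 25 ✓ → eligible.
Floating Holidays — status full-time ✓; no waiver, service 937 days ≥ 30 days ✓; 40 hrs/wk ≥ 40 ✓; not eligible for Relocation Assistance ✗ → not eligible.
Sabbatical Program — status full-time ✓ (not excluded); no waiver, service 937 days ≥ 45 days ✓; dept Legal ✗ → not eligible.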